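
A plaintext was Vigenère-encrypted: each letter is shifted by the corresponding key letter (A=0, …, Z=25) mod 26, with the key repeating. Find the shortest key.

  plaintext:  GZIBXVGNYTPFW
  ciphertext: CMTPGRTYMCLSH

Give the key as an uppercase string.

WNLOJ

  i= 0: C-G = 22 → W
  i= 1: M-Z = 13 → N
  i= 2: T-I = 11 → L
  i= 3: P-B = 14 → O
  i= 4: G-X =  9 → J
  i= 5: R-V = 22 → W
  i= 6: T-G = 13 → N
  i= 7: Y-N = 11 → L
  i= 8: M-Y = 14 → O
  i= 9: C-T =  9 → J
  i=10: L-P = 22 → W
  i=11: S-F = 13 → N
  i=12: H-W = 11 → L
  shifts repeat with period 5: WNLOJ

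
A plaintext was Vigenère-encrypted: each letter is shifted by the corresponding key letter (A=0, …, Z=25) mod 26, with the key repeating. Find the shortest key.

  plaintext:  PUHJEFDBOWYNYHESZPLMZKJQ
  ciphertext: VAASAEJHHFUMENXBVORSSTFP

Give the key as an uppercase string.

GGTJWZ

  i= 0: V-P =  6 → G
  i= 1: A-U =  6 → G
  i= 2: A-H = 19 → T
  i= 3: S-J =  9 → J
  i= 4: A-E = 22 → W
  i= 5: E-F = 25 → Z
  i= 6: J-D =  6 → G
  i= 7: H-B =  6 → G
  i= 8: H-O = 19 → T
  i= 9: F-W =  9 → J
  i=10: U-Y = 22 → W
  i=11: M-N = 25 → Z
  i=12: E-Y =  6 → G
  i=13: N-H =  6 → G
  i=14: X-E = 19 → T
  i=15: B-S =  9 → J
  i=16: V-Z = 22 → W
  i=17: O-P = 25 → Z
  i=18: R-L =  6 → G
  i=19: S-M =  6 → G
  i=20: S-Z = 19 → T
  i=21: T-K =  9 → J
  i=22: F-J = 22 → W
  i=23: P-Q = 25 → Z
  shifts repeat with period 6: GGTJWZ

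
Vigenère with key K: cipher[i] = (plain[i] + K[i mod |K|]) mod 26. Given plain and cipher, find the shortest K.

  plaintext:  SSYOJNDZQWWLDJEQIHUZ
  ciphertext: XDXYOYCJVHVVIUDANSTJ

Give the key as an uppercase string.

  i= 0: X-S =  5 → F
  i= 1: D-S = 11 → L
  i= 2: X-Y = 25 → Z
  i= 3: Y-O = 10 → K
  i= 4: O-J =  5 → F
  i= 5: Y-N = 11 → L
  i= 6: C-D = 25 → Z
  i= 7: J-Z = 10 → K
  i= 8: V-Q =  5 → F
  i= 9: H-W = 11 → L
  i=10: V-W = 25 → Z
  i=11: V-L = 10 → K
  i=12: I-D =  5 → F
  i=13: U-J = 11 → L
  i=14: D-E = 25 → Z
  i=15: A-Q = 10 → K
  i=16: N-I =  5 → F
  i=17: S-H = 11 → L
  i=18: T-U = 25 → Z
  i=19: J-Z = 10 → K
  shifts repeat with period 4: FLZK

FLZK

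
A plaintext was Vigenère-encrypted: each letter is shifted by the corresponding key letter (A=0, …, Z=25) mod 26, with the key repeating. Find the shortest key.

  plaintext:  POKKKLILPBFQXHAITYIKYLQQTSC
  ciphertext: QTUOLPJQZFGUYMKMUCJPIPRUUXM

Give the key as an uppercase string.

  i= 0: Q-P =  1 → B
  i= 1: T-O =  5 → F
  i= 2: U-K = 10 → K
  i= 3: O-K =  4 → E
  i= 4: L-K =  1 → B
  i= 5: P-L =  4 → E
  i= 6: J-I =  1 → B
  i= 7: Q-L =  5 → F
  i= 8: Z-P = 10 → K
  i= 9: F-B =  4 → E
  i=10: G-F =  1 → B
  i=11: U-Q =  4 → E
  i=12: Y-X =  1 → B
  i=13: M-H =  5 → F
  i=14: K-A = 10 → K
  i=15: M-I =  4 → E
  i=16: U-T =  1 → B
  i=17: C-Y =  4 → E
  i=18: J-I =  1 → B
  i=19: P-K =  5 → F
  i=20: I-Y = 10 → K
  i=21: P-L =  4 → E
  i=22: R-Q =  1 → B
  i=23: U-Q =  4 → E
  i=24: U-T =  1 → B
  i=25: X-S =  5 → F
  i=26: M-C = 10 → K
  shifts repeat with period 6: BFKEBE

BFKEBE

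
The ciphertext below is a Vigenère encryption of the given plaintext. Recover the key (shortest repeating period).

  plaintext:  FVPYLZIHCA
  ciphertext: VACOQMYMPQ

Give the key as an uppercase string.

  i= 0: V-F = 16 → Q
  i= 1: A-V =  5 → F
  i= 2: C-P = 13 → N
  i= 3: O-Y = 16 → Q
  i= 4: Q-L =  5 → F
  i= 5: M-Z = 13 → N
  i= 6: Y-I = 16 → Q
  i= 7: M-H =  5 → F
  i= 8: P-C = 13 → N
  i= 9: Q-A = 16 → Q
  shifts repeat with period 3: QFN

QFN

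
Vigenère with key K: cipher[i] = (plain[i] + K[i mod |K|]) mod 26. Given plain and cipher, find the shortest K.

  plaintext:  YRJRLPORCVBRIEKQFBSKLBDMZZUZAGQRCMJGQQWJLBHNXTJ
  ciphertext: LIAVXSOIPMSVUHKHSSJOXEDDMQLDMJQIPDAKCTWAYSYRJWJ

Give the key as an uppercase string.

NRREMDAR

  i= 0: L-Y = 13 → N
  i= 1: I-R = 17 → R
  i= 2: A-J = 17 → R
  i= 3: V-R =  4 → E
  i= 4: X-L = 12 → M
  i= 5: S-P =  3 → D
  i= 6: O-O =  0 → A
  i= 7: I-R = 17 → R
  i= 8: P-C = 13 → N
  i= 9: M-V = 17 → R
  i=10: S-B = 17 → R
  i=11: V-R =  4 → E
  i=12: U-I = 12 → M
  i=13: H-E =  3 → D
  i=14: K-K =  0 → A
  i=15: H-Q = 17 → R
  i=16: S-F = 13 → N
  i=17: S-B = 17 → R
  i=18: J-S = 17 → R
  i=19: O-K =  4 → E
  i=20: X-L = 12 → M
  i=21: E-B =  3 → D
  i=22: D-D =  0 → A
  i=23: D-M = 17 → R
  i=24: M-Z = 13 → N
  i=25: Q-Z = 17 → R
  i=26: L-U = 17 → R
  i=27: D-Z =  4 → E
  i=28: M-A = 12 → M
  i=29: J-G =  3 → D
  i=30: Q-Q =  0 → A
  i=31: I-R = 17 → R
  i=32: P-C = 13 → N
  i=33: D-M = 17 → R
  i=34: A-J = 17 → R
  i=35: K-G =  4 → E
  i=36: C-Q = 12 → M
  i=37: T-Q =  3 → D
  i=38: W-W =  0 → A
  i=39: A-J = 17 → R
  i=40: Y-L = 13 → N
  i=41: S-B = 17 → R
  i=42: Y-H = 17 → R
  i=43: R-N =  4 → E
  i=44: J-X = 12 → M
  i=45: W-T =  3 → D
  i=46: J-J =  0 → A
  shifts repeat with period 8: NRREMDAR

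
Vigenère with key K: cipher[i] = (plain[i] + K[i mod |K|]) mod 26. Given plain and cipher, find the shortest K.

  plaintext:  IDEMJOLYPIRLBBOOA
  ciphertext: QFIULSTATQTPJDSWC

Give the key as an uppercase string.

  i= 0: Q-I =  8 → I
  i= 1: F-D =  2 → C
  i= 2: I-E =  4 → E
  i= 3: U-M =  8 → I
  i= 4: L-J =  2 → C
  i= 5: S-O =  4 → E
  i= 6: T-L =  8 → I
  i= 7: A-Y =  2 → C
  i= 8: T-P =  4 → E
  i= 9: Q-I =  8 → I
  i=10: T-R =  2 → C
  i=11: P-L =  4 → E
  i=12: J-B =  8 → I
  i=13: D-B =  2 → C
  i=14: S-O =  4 → E
  i=15: W-O =  8 → I
  i=16: C-A =  2 → C
  shifts repeat with period 3: ICE

ICE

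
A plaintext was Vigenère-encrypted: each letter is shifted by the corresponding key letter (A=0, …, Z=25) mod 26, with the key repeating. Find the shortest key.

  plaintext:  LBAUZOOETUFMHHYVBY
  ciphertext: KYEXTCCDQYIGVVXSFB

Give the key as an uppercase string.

ZXEDUOO

  i= 0: K-L = 25 → Z
  i= 1: Y-B = 23 → X
  i= 2: E-A =  4 → E
  i= 3: X-U =  3 → D
  i= 4: T-Z = 20 → U
  i= 5: C-O = 14 → O
  i= 6: C-O = 14 → O
  i= 7: D-E = 25 → Z
  i= 8: Q-T = 23 → X
  i= 9: Y-U =  4 → E
  i=10: I-F =  3 → D
  i=11: G-M = 20 → U
  i=12: V-H = 14 → O
  i=13: V-H = 14 → O
  i=14: X-Y = 25 → Z
  i=15: S-V = 23 → X
  i=16: F-B =  4 → E
  i=17: B-Y =  3 → D
  shifts repeat with period 7: ZXEDUOO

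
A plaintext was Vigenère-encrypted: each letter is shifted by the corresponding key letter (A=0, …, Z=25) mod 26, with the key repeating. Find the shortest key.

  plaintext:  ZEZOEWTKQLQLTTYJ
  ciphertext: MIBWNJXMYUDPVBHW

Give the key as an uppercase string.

NECIJ

  i= 0: M-Z = 13 → N
  i= 1: I-E =  4 → E
  i= 2: B-Z =  2 → C
  i= 3: W-O =  8 → I
  i= 4: N-E =  9 → J
  i= 5: J-W = 13 → N
  i= 6: X-T =  4 → E
  i= 7: M-K =  2 → C
  i= 8: Y-Q =  8 → I
  i= 9: U-L =  9 → J
  i=10: D-Q = 13 → N
  i=11: P-L =  4 → E
  i=12: V-T =  2 → C
  i=13: B-T =  8 → I
  i=14: H-Y =  9 → J
  i=15: W-J = 13 → N
  shifts repeat with period 5: NECIJ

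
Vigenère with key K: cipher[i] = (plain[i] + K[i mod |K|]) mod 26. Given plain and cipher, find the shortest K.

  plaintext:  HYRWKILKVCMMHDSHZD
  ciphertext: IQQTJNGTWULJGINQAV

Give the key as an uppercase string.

BSZXZFVJ

  i= 0: I-H =  1 → B
  i= 1: Q-Y = 18 → S
  i= 2: Q-R = 25 → Z
  i= 3: T-W = 23 → X
  i= 4: J-K = 25 → Z
  i= 5: N-I =  5 → F
  i= 6: G-L = 21 → V
  i= 7: T-K =  9 → J
  i= 8: W-V =  1 → B
  i= 9: U-C = 18 → S
  i=10: L-M = 25 → Z
  i=11: J-M = 23 → X
  i=12: G-H = 25 → Z
  i=13: I-D =  5 → F
  i=14: N-S = 21 → V
  i=15: Q-H =  9 → J
  i=16: A-Z =  1 → B
  i=17: V-D = 18 → S
  shifts repeat with period 8: BSZXZFVJ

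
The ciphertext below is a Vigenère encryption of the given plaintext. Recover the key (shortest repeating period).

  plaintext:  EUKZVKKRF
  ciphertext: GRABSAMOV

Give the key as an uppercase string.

  i= 0: G-E =  2 → C
  i= 1: R-U = 23 → X
  i= 2: A-K = 16 → Q
  i= 3: B-Z =  2 → C
  i= 4: S-V = 23 → X
  i= 5: A-K = 16 → Q
  i= 6: M-K =  2 → C
  i= 7: O-R = 23 → X
  i= 8: V-F = 16 → Q
  shifts repeat with period 3: CXQ

CXQ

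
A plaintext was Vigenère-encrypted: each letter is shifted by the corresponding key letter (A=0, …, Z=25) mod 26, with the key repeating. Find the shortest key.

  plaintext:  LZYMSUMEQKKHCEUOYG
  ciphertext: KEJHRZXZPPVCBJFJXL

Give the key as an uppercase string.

  i= 0: K-L = 25 → Z
  i= 1: E-Z =  5 → F
  i= 2: J-Y = 11 → L
  i= 3: H-M = 21 → V
  i= 4: R-S = 25 → Z
  i= 5: Z-U =  5 → F
  i= 6: X-M = 11 → L
  i= 7: Z-E = 21 → V
  i= 8: P-Q = 25 → Z
  i= 9: P-K =  5 → F
  i=10: V-K = 11 → L
  i=11: C-H = 21 → V
  i=12: B-C = 25 → Z
  i=13: J-E =  5 → F
  i=14: F-U = 11 → L
  i=15: J-O = 21 → V
  i=16: X-Y = 25 → Z
  i=17: L-G =  5 → F
  shifts repeat with period 4: ZFLV

ZFLV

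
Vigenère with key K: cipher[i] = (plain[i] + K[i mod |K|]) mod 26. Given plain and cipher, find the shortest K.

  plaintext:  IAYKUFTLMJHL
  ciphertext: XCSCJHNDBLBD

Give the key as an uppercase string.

PCUS

  i= 0: X-I = 15 → P
  i= 1: C-A =  2 → C
  i= 2: S-Y = 20 → U
  i= 3: C-K = 18 → S
  i= 4: J-U = 15 → P
  i= 5: H-F =  2 → C
  i= 6: N-T = 20 → U
  i= 7: D-L = 18 → S
  i= 8: B-M = 15 → P
  i= 9: L-J =  2 → C
  i=10: B-H = 20 → U
  i=11: D-L = 18 → S
  shifts repeat with period 4: PCUS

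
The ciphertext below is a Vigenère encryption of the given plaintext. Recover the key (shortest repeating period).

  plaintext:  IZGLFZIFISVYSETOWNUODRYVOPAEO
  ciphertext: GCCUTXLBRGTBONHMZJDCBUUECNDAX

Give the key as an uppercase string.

  i= 0: G-I = 24 → Y
  i= 1: C-Z =  3 → D
  i= 2: C-G = 22 → W
  i= 3: U-L =  9 → J
  i= 4: T-F = 14 → O
  i= 5: X-Z = 24 → Y
  i= 6: L-I =  3 → D
  i= 7: B-F = 22 → W
  i= 8: R-I =  9 → J
  i= 9: G-S = 14 → O
  i=10: T-V = 24 → Y
  i=11: B-Y =  3 → D
  i=12: O-S = 22 → W
  i=13: N-E =  9 → J
  i=14: H-T = 14 → O
  i=15: M-O = 24 → Y
  i=16: Z-W =  3 → D
  i=17: J-N = 22 → W
  i=18: D-U =  9 → J
  i=19: C-O = 14 → O
  i=20: B-D = 24 → Y
  i=21: U-R =  3 → D
  i=22: U-Y = 22 → W
  i=23: E-V =  9 → J
  i=24: C-O = 14 → O
  i=25: N-P = 24 → Y
  i=26: D-A =  3 → D
  i=27: A-E = 22 → W
  i=28: X-O =  9 → J
  shifts repeat with period 5: YDWJO

YDWJO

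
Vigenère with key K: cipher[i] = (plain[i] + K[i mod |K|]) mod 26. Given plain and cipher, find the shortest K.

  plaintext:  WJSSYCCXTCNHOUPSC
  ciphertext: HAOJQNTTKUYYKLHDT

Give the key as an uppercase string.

  i= 0: H-W = 11 → L
  i= 1: A-J = 17 → R
  i= 2: O-S = 22 → W
  i= 3: J-S = 17 → R
  i= 4: Q-Y = 18 → S
  i= 5: N-C = 11 → L
  i= 6: T-C = 17 → R
  i= 7: T-X = 22 → W
  i= 8: K-T = 17 → R
  i= 9: U-C = 18 → S
  i=10: Y-N = 11 → L
  i=11: Y-H = 17 → R
  i=12: K-O = 22 → W
  i=13: L-U = 17 → R
  i=14: H-P = 18 → S
  i=15: D-S = 11 → L
  i=16: T-C = 17 → R
  shifts repeat with period 5: LRWRS

LRWRS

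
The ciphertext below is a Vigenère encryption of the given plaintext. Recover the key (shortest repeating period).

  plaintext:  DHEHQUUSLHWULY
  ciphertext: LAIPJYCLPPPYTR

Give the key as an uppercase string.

  i= 0: L-D =  8 → I
  i= 1: A-H = 19 → T
  i= 2: I-E =  4 → E
  i= 3: P-H =  8 → I
  i= 4: J-Q = 19 → T
  i= 5: Y-U =  4 → E
  i= 6: C-U =  8 → I
  i= 7: L-S = 19 → T
  i= 8: P-L =  4 → E
  i= 9: P-H =  8 → I
  i=10: P-W = 19 → T
  i=11: Y-U =  4 → E
  i=12: T-L =  8 → I
  i=13: R-Y = 19 → T
  shifts repeat with period 3: ITE

ITE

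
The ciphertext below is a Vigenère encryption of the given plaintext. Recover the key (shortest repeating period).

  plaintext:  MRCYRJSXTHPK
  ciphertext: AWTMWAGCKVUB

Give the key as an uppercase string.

  i= 0: A-M = 14 → O
  i= 1: W-R =  5 → F
  i= 2: T-C = 17 → R
  i= 3: M-Y = 14 → O
  i= 4: W-R =  5 → F
  i= 5: A-J = 17 → R
  i= 6: G-S = 14 → O
  i= 7: C-X =  5 → F
  i= 8: K-T = 17 → R
  i= 9: V-H = 14 → O
  i=10: U-P =  5 → F
  i=11: B-K = 17 → R
  shifts repeat with period 3: OFR

OFR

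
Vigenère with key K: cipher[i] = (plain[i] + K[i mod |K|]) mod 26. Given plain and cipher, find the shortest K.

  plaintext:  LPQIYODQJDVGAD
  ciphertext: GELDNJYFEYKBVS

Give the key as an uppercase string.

VPV

  i= 0: G-L = 21 → V
  i= 1: E-P = 15 → P
  i= 2: L-Q = 21 → V
  i= 3: D-I = 21 → V
  i= 4: N-Y = 15 → P
  i= 5: J-O = 21 → V
  i= 6: Y-D = 21 → V
  i= 7: F-Q = 15 → P
  i= 8: E-J = 21 → V
  i= 9: Y-D = 21 → V
  i=10: K-V = 15 → P
  i=11: B-G = 21 → V
  i=12: V-A = 21 → V
  i=13: S-D = 15 → P
  shifts repeat with period 3: VPV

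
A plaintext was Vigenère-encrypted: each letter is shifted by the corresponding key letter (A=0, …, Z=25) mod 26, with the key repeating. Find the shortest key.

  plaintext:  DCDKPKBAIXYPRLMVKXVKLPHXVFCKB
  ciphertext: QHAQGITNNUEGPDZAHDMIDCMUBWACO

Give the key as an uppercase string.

  i= 0: Q-D = 13 → N
  i= 1: H-C =  5 → F
  i= 2: A-D = 23 → X
  i= 3: Q-K =  6 → G
  i= 4: G-P = 17 → R
  i= 5: I-K = 24 → Y
  i= 6: T-B = 18 → S
  i= 7: N-A = 13 → N
  i= 8: N-I =  5 → F
  i= 9: U-X = 23 → X
  i=10: E-Y =  6 → G
  i=11: G-P = 17 → R
  i=12: P-R = 24 → Y
  i=13: D-L = 18 → S
  i=14: Z-M = 13 → N
  i=15: A-V =  5 → F
  i=16: H-K = 23 → X
  i=17: D-X =  6 → G
  i=18: M-V = 17 → R
  i=19: I-K = 24 → Y
  i=20: D-L = 18 → S
  i=21: C-P = 13 → N
  i=22: M-H =  5 → F
  i=23: U-X = 23 → X
  i=24: B-V =  6 → G
  i=25: W-F = 17 → R
  i=26: A-C = 24 → Y
  i=27: C-K = 18 → S
  i=28: O-B = 13 → N
  shifts repeat with period 7: NFXGRYS

NFXGRYS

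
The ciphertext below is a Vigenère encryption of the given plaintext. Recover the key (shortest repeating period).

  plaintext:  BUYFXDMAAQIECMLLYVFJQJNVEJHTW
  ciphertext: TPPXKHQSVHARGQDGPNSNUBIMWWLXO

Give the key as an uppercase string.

  i= 0: T-B = 18 → S
  i= 1: P-U = 21 → V
  i= 2: P-Y = 17 → R
  i= 3: X-F = 18 → S
  i= 4: K-X = 13 → N
  i= 5: H-D =  4 → E
  i= 6: Q-M =  4 → E
  i= 7: S-A = 18 → S
  i= 8: V-A = 21 → V
  i= 9: H-Q = 17 → R
  i=10: A-I = 18 → S
  i=11: R-E = 13 → N
  i=12: G-C =  4 → E
  i=13: Q-M =  4 → E
  i=14: D-L = 18 → S
  i=15: G-L = 21 → V
  i=16: P-Y = 17 → R
  i=17: N-V = 18 → S
  i=18: S-F = 13 → N
  i=19: N-J =  4 → E
  i=20: U-Q =  4 → E
  i=21: B-J = 18 → S
  i=22: I-N = 21 → V
  i=23: M-V = 17 → R
  i=24: W-E = 18 → S
  i=25: W-J = 13 → N
  i=26: L-H =  4 → E
  i=27: X-T =  4 → E
  i=28: O-W = 18 → S
  shifts repeat with period 7: SVRSNEE

SVRSNEE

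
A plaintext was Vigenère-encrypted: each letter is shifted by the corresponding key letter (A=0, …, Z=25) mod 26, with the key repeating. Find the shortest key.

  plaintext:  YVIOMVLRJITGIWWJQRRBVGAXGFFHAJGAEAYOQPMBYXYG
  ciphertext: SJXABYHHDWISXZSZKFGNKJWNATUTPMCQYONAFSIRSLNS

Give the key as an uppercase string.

UOPMPDWQ

  i= 0: S-Y = 20 → U
  i= 1: J-V = 14 → O
  i= 2: X-I = 15 → P
  i= 3: A-O = 12 → M
  i= 4: B-M = 15 → P
  i= 5: Y-V =  3 → D
  i= 6: H-L = 22 → W
  i= 7: H-R = 16 → Q
  i= 8: D-J = 20 → U
  i= 9: W-I = 14 → O
  i=10: I-T = 15 → P
  i=11: S-G = 12 → M
  i=12: X-I = 15 → P
  i=13: Z-W =  3 → D
  i=14: S-W = 22 → W
  i=15: Z-J = 16 → Q
  i=16: K-Q = 20 → U
  i=17: F-R = 14 → O
  i=18: G-R = 15 → P
  i=19: N-B = 12 → M
  i=20: K-V = 15 → P
  i=21: J-G =  3 → D
  i=22: W-A = 22 → W
  i=23: N-X = 16 → Q
  i=24: A-G = 20 → U
  i=25: T-F = 14 → O
  i=26: U-F = 15 → P
  i=27: T-H = 12 → M
  i=28: P-A = 15 → P
  i=29: M-J =  3 → D
  i=30: C-G = 22 → W
  i=31: Q-A = 16 → Q
  i=32: Y-E = 20 → U
  i=33: O-A = 14 → O
  i=34: N-Y = 15 → P
  i=35: A-O = 12 → M
  i=36: F-Q = 15 → P
  i=37: S-P =  3 → D
  i=38: I-M = 22 → W
  i=39: R-B = 16 → Q
  i=40: S-Y = 20 → U
  i=41: L-X = 14 → O
  i=42: N-Y = 15 → P
  i=43: S-G = 12 → M
  shifts repeat with period 8: UOPMPDWQ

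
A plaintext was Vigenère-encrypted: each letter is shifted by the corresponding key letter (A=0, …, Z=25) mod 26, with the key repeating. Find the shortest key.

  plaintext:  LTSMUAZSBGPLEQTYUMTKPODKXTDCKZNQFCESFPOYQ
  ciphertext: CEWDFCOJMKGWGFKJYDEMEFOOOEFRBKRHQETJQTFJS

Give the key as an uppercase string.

  i= 0: C-L = 17 → R
  i= 1: E-T = 11 → L
  i= 2: W-S =  4 → E
  i= 3: D-M = 17 → R
  i= 4: F-U = 11 → L
  i= 5: C-A =  2 → C
  i= 6: O-Z = 15 → P
  i= 7: J-S = 17 → R
  i= 8: M-B = 11 → L
  i= 9: K-G =  4 → E
  i=10: G-P = 17 → R
  i=11: W-L = 11 → L
  i=12: G-E =  2 → C
  i=13: F-Q = 15 → P
  i=14: K-T = 17 → R
  i=15: J-Y = 11 → L
  i=16: Y-U =  4 → E
  i=17: D-M = 17 → R
  i=18: E-T = 11 → L
  i=19: M-K =  2 → C
  i=20: E-P = 15 → P
  i=21: F-O = 17 → R
  i=22: O-D = 11 → L
  i=23: O-K =  4 → E
  i=24: O-X = 17 → R
  i=25: E-T = 11 → L
  i=26: F-D =  2 → C
  i=27: R-C = 15 → P
  i=28: B-K = 17 → R
  i=29: K-Z = 11 → L
  i=30: R-N =  4 → E
  i=31: H-Q = 17 → R
  i=32: Q-F = 11 → L
  i=33: E-C =  2 → C
  i=34: T-E = 15 → P
  i=35: J-S = 17 → R
  i=36: Q-F = 11 → L
  i=37: T-P =  4 → E
  i=38: F-O = 17 → R
  i=39: J-Y = 11 → L
  i=40: S-Q =  2 → C
  shifts repeat with period 7: RLERLCP

RLERLCP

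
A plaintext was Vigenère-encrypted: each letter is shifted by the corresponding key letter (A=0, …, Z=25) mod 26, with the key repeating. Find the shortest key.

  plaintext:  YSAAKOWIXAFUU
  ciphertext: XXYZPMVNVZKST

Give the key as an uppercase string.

  i= 0: X-Y = 25 → Z
  i= 1: X-S =  5 → F
  i= 2: Y-A = 24 → Y
  i= 3: Z-A = 25 → Z
  i= 4: P-K =  5 → F
  i= 5: M-O = 24 → Y
  i= 6: V-W = 25 → Z
  i= 7: N-I =  5 → F
  i= 8: V-X = 24 → Y
  i= 9: Z-A = 25 → Z
  i=10: K-F =  5 → F
  i=11: S-U = 24 → Y
  i=12: T-U = 25 → Z
  shifts repeat with period 3: ZFY

ZFY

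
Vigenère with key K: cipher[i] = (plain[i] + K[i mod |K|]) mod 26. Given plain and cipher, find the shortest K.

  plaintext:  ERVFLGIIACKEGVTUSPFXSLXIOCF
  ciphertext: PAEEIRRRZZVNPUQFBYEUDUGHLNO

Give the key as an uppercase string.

  i= 0: P-E = 11 → L
  i= 1: A-R =  9 → J
  i= 2: E-V =  9 → J
  i= 3: E-F = 25 → Z
  i= 4: I-L = 23 → X
  i= 5: R-G = 11 → L
  i= 6: R-I =  9 → J
  i= 7: R-I =  9 → J
  i= 8: Z-A = 25 → Z
  i= 9: Z-C = 23 → X
  i=10: V-K = 11 → L
  i=11: N-E =  9 → J
  i=12: P-G =  9 → J
  i=13: U-V = 25 → Z
  i=14: Q-T = 23 → X
  i=15: F-U = 11 → L
  i=16: B-S =  9 → J
  i=17: Y-P =  9 → J
  i=18: E-F = 25 → Z
  i=19: U-X = 23 → X
  i=20: D-S = 11 → L
  i=21: U-L =  9 → J
  i=22: G-X =  9 → J
  i=23: H-I = 25 → Z
  i=24: L-O = 23 → X
  i=25: N-C = 11 → L
  i=26: O-F =  9 → J
  shifts repeat with period 5: LJJZX

LJJZX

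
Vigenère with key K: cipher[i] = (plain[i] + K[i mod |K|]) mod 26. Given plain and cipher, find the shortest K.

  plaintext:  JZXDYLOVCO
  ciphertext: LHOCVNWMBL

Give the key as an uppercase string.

CIRZX

  i= 0: L-J =  2 → C
  i= 1: H-Z =  8 → I
  i= 2: O-X = 17 → R
  i= 3: C-D = 25 → Z
  i= 4: V-Y = 23 → X
  i= 5: N-L =  2 → C
  i= 6: W-O =  8 → I
  i= 7: M-V = 17 → R
  i= 8: B-C = 25 → Z
  i= 9: L-O = 23 → X
  shifts repeat with period 5: CIRZX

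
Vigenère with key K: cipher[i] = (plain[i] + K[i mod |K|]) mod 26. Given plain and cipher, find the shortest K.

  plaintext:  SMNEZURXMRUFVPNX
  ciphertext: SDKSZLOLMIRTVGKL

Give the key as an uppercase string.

  i= 0: S-S =  0 → A
  i= 1: D-M = 17 → R
  i= 2: K-N = 23 → X
  i= 3: S-E = 14 → O
  i= 4: Z-Z =  0 → A
  i= 5: L-U = 17 → R
  i= 6: O-R = 23 → X
  i= 7: L-X = 14 → O
  i= 8: M-M =  0 → A
  i= 9: I-R = 17 → R
  i=10: R-U = 23 → X
  i=11: T-F = 14 → O
  i=12: V-V =  0 → A
  i=13: G-P = 17 → R
  i=14: K-N = 23 → X
  i=15: L-X = 14 → O
  shifts repeat with period 4: ARXO

ARXO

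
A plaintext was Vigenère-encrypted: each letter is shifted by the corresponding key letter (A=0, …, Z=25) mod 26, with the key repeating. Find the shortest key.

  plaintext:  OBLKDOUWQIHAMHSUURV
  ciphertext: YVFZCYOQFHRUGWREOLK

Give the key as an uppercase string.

  i= 0: Y-O = 10 → K
  i= 1: V-B = 20 → U
  i= 2: F-L = 20 → U
  i= 3: Z-K = 15 → P
  i= 4: C-D = 25 → Z
  i= 5: Y-O = 10 → K
  i= 6: O-U = 20 → U
  i= 7: Q-W = 20 → U
  i= 8: F-Q = 15 → P
  i= 9: H-I = 25 → Z
  i=10: R-H = 10 → K
  i=11: U-A = 20 → U
  i=12: G-M = 20 → U
  i=13: W-H = 15 → P
  i=14: R-S = 25 → Z
  i=15: E-U = 10 → K
  i=16: O-U = 20 → U
  i=17: L-R = 20 → U
  i=18: K-V = 15 → P
  shifts repeat with period 5: KUUPZ

KUUPZ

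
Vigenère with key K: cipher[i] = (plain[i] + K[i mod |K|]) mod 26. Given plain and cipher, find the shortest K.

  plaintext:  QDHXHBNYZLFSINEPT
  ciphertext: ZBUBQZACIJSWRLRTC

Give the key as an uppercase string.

  i= 0: Z-Q =  9 → J
  i= 1: B-D = 24 → Y
  i= 2: U-H = 13 → N
  i= 3: B-X =  4 → E
  i= 4: Q-H =  9 → J
  i= 5: Z-B = 24 → Y
  i= 6: A-N = 13 → N
  i= 7: C-Y =  4 → E
  i= 8: I-Z =  9 → J
  i= 9: J-L = 24 → Y
  i=10: S-F = 13 → N
  i=11: W-S =  4 → E
  i=12: R-I =  9 → J
  i=13: L-N = 24 → Y
  i=14: R-E = 13 → N
  i=15: T-P =  4 → E
  i=16: C-T =  9 → J
  shifts repeat with period 4: JYNE

JYNE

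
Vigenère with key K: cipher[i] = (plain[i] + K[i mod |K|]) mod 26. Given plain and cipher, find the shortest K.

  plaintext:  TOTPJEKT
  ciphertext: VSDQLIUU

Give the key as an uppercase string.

  i= 0: V-T =  2 → C
  i= 1: S-O =  4 → E
  i= 2: D-T = 10 → K
  i= 3: Q-P =  1 → B
  i= 4: L-J =  2 → C
  i= 5: I-E =  4 → E
  i= 6: U-K = 10 → K
  i= 7: U-T =  1 → B
  shifts repeat with period 4: CEKB

CEKB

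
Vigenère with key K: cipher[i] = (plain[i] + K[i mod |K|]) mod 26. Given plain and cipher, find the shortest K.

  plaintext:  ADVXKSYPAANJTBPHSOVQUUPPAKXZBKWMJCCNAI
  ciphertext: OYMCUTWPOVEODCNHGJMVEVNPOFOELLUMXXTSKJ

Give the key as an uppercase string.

  i= 0: O-A = 14 → O
  i= 1: Y-D = 21 → V
  i= 2: M-V = 17 → R
  i= 3: C-X =  5 → F
  i= 4: U-K = 10 → K
  i= 5: T-S =  1 → B
  i= 6: W-Y = 24 → Y
  i= 7: P-P =  0 → A
  i= 8: O-A = 14 → O
  i= 9: V-A = 21 → V
  i=10: E-N = 17 → R
  i=11: O-J =  5 → F
  i=12: D-T = 10 → K
  i=13: C-B =  1 → B
  i=14: N-P = 24 → Y
  i=15: H-H =  0 → A
  i=16: G-S = 14 → O
  i=17: J-O = 21 → V
  i=18: M-V = 17 → R
  i=19: V-Q =  5 → F
  i=20: E-U = 10 → K
  i=21: V-U =  1 → B
  i=22: N-P = 24 → Y
  i=23: P-P =  0 → A
  i=24: O-A = 14 → O
  i=25: F-K = 21 → V
  i=26: O-X = 17 → R
  i=27: E-Z =  5 → F
  i=28: L-B = 10 → K
  i=29: L-K =  1 → B
  i=30: U-W = 24 → Y
  i=31: M-M =  0 → A
  i=32: X-J = 14 → O
  i=33: X-C = 21 → V
  i=34: T-C = 17 → R
  i=35: S-N =  5 → F
  i=36: K-A = 10 → K
  i=37: J-I =  1 → B
  shifts repeat with period 8: OVRFKBYA

OVRFKBYA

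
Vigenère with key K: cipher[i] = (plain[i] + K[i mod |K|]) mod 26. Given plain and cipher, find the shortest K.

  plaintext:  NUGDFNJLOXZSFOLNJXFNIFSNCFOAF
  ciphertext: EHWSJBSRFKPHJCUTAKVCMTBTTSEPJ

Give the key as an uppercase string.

  i= 0: E-N = 17 → R
  i= 1: H-U = 13 → N
  i= 2: W-G = 16 → Q
  i= 3: S-D = 15 → P
  i= 4: J-F =  4 → E
  i= 5: B-N = 14 → O
  i= 6: S-J =  9 → J
  i= 7: R-L =  6 → G
  i= 8: F-O = 17 → R
  i= 9: K-X = 13 → N
  i=10: P-Z = 16 → Q
  i=11: H-S = 15 → P
  i=12: J-F =  4 → E
  i=13: C-O = 14 → O
  i=14: U-L =  9 → J
  i=15: T-N =  6 → G
  i=16: A-J = 17 → R
  i=17: K-X = 13 → N
  i=18: V-F = 16 → Q
  i=19: C-N = 15 → P
  i=20: M-I =  4 → E
  i=21: T-F = 14 → O
  i=22: B-S =  9 → J
  i=23: T-N =  6 → G
  i=24: T-C = 17 → R
  i=25: S-F = 13 → N
  i=26: E-O = 16 → Q
  i=27: P-A = 15 → P
  i=28: J-F =  4 → E
  shifts repeat with period 8: RNQPEOJG

RNQPEOJG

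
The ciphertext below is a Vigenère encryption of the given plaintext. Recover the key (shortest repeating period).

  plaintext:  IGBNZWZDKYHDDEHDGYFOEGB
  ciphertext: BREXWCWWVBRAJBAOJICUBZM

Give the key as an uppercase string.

TLDKXGX

  i= 0: B-I = 19 → T
  i= 1: R-G = 11 → L
  i= 2: E-B =  3 → D
  i= 3: X-N = 10 → K
  i= 4: W-Z = 23 → X
  i= 5: C-W =  6 → G
  i= 6: W-Z = 23 → X
  i= 7: W-D = 19 → T
  i= 8: V-K = 11 → L
  i= 9: B-Y =  3 → D
  i=10: R-H = 10 → K
  i=11: A-D = 23 → X
  i=12: J-D =  6 → G
  i=13: B-E = 23 → X
  i=14: A-H = 19 → T
  i=15: O-D = 11 → L
  i=16: J-G =  3 → D
  i=17: I-Y = 10 → K
  i=18: C-F = 23 → X
  i=19: U-O =  6 → G
  i=20: B-E = 23 → X
  i=21: Z-G = 19 → T
  i=22: M-B = 11 → L
  shifts repeat with period 7: TLDKXGX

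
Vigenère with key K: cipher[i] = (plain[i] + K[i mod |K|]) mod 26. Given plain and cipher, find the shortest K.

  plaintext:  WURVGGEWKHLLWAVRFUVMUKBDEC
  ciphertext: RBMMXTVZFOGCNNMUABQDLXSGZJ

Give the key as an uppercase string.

VHVRRNRD

  i= 0: R-W = 21 → V
  i= 1: B-U =  7 → H
  i= 2: M-R = 21 → V
  i= 3: M-V = 17 → R
  i= 4: X-G = 17 → R
  i= 5: T-G = 13 → N
  i= 6: V-E = 17 → R
  i= 7: Z-W =  3 → D
  i= 8: F-K = 21 → V
  i= 9: O-H =  7 → H
  i=10: G-L = 21 → V
  i=11: C-L = 17 → R
  i=12: N-W = 17 → R
  i=13: N-A = 13 → N
  i=14: M-V = 17 → R
  i=15: U-R =  3 → D
  i=16: A-F = 21 → V
  i=17: B-U =  7 → H
  i=18: Q-V = 21 → V
  i=19: D-M = 17 → R
  i=20: L-U = 17 → R
  i=21: X-K = 13 → N
  i=22: S-B = 17 → R
  i=23: G-D =  3 → D
  i=24: Z-E = 21 → V
  i=25: J-C =  7 → H
  shifts repeat with period 8: VHVRRNRD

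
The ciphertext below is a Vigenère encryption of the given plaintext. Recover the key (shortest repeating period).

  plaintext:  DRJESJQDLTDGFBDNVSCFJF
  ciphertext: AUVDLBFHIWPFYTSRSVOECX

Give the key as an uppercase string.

  i= 0: A-D = 23 → X
  i= 1: U-R =  3 → D
  i= 2: V-J = 12 → M
  i= 3: D-E = 25 → Z
  i= 4: L-S = 19 → T
  i= 5: B-J = 18 → S
  i= 6: F-Q = 15 → P
  i= 7: H-D =  4 → E
  i= 8: I-L = 23 → X
  i= 9: W-T =  3 → D
  i=10: P-D = 12 → M
  i=11: F-G = 25 → Z
  i=12: Y-F = 19 → T
  i=13: T-B = 18 → S
  i=14: S-D = 15 → P
  i=15: R-N =  4 → E
  i=16: S-V = 23 → X
  i=17: V-S =  3 → D
  i=18: O-C = 12 → M
  i=19: E-F = 25 → Z
  i=20: C-J = 19 → T
  i=21: X-F = 18 → S
  shifts repeat with period 8: XDMZTSPE

XDMZTSPE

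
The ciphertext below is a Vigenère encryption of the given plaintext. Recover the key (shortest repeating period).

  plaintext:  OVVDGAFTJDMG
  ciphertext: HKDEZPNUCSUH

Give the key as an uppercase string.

TPIB

  i= 0: H-O = 19 → T
  i= 1: K-V = 15 → P
  i= 2: D-V =  8 → I
  i= 3: E-D =  1 → B
  i= 4: Z-G = 19 → T
  i= 5: P-A = 15 → P
  i= 6: N-F =  8 → I
  i= 7: U-T =  1 → B
  i= 8: C-J = 19 → T
  i= 9: S-D = 15 → P
  i=10: U-M =  8 → I
  i=11: H-G =  1 → B
  shifts repeat with period 4: TPIB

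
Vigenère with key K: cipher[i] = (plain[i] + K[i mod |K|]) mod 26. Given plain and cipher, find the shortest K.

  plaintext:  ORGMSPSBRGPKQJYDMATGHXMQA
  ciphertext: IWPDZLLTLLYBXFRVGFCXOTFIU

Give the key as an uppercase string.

  i= 0: I-O = 20 → U
  i= 1: W-R =  5 → F
  i= 2: P-G =  9 → J
  i= 3: D-M = 17 → R
  i= 4: Z-S =  7 → H
  i= 5: L-P = 22 → W
  i= 6: L-S = 19 → T
  i= 7: T-B = 18 → S
  i= 8: L-R = 20 → U
  i= 9: L-G =  5 → F
  i=10: Y-P =  9 → J
  i=11: B-K = 17 → R
  i=12: X-Q =  7 → H
  i=13: F-J = 22 → W
  i=14: R-Y = 19 → T
  i=15: V-D = 18 → S
  i=16: G-M = 20 → U
  i=17: F-A =  5 → F
  i=18: C-T =  9 → J
  i=19: X-G = 17 → R
  i=20: O-H =  7 → H
  i=21: T-X = 22 → W
  i=22: F-M = 19 → T
  i=23: I-Q = 18 → S
  i=24: U-A = 20 → U
  shifts repeat with period 8: UFJRHWTS

UFJRHWTS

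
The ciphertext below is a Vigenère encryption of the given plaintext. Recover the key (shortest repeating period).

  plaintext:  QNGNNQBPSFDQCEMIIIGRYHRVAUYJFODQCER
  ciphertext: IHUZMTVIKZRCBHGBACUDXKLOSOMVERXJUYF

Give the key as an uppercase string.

SUOMZDUT

  i= 0: I-Q = 18 → S
  i= 1: H-N = 20 → U
  i= 2: U-G = 14 → O
  i= 3: Z-N = 12 → M
  i= 4: M-N = 25 → Z
  i= 5: T-Q =  3 → D
  i= 6: V-B = 20 → U
  i= 7: I-P = 19 → T
  i= 8: K-S = 18 → S
  i= 9: Z-F = 20 → U
  i=10: R-D = 14 → O
  i=11: C-Q = 12 → M
  i=12: B-C = 25 → Z
  i=13: H-E =  3 → D
  i=14: G-M = 20 → U
  i=15: B-I = 19 → T
  i=16: A-I = 18 → S
  i=17: C-I = 20 → U
  i=18: U-G = 14 → O
  i=19: D-R = 12 → M
  i=20: X-Y = 25 → Z
  i=21: K-H =  3 → D
  i=22: L-R = 20 → U
  i=23: O-V = 19 → T
  i=24: S-A = 18 → S
  i=25: O-U = 20 → U
  i=26: M-Y = 14 → O
  i=27: V-J = 12 → M
  i=28: E-F = 25 → Z
  i=29: R-O =  3 → D
  i=30: X-D = 20 → U
  i=31: J-Q = 19 → T
  i=32: U-C = 18 → S
  i=33: Y-E = 20 → U
  i=34: F-R = 14 → O
  shifts repeat with period 8: SUOMZDUT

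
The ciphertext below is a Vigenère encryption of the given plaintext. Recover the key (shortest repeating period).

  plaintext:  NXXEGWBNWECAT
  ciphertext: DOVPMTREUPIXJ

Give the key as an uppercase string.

QRYLGX

  i= 0: D-N = 16 → Q
  i= 1: O-X = 17 → R
  i= 2: V-X = 24 → Y
  i= 3: P-E = 11 → L
  i= 4: M-G =  6 → G
  i= 5: T-W = 23 → X
  i= 6: R-B = 16 → Q
  i= 7: E-N = 17 → R
  i= 8: U-W = 24 → Y
  i= 9: P-E = 11 → L
  i=10: I-C =  6 → G
  i=11: X-A = 23 → X
  i=12: J-T = 16 → Q
  shifts repeat with period 6: QRYLGX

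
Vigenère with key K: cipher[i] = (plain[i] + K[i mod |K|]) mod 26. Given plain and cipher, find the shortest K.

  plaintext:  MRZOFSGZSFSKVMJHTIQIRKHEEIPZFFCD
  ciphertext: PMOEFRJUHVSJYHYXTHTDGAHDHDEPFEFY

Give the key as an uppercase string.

  i= 0: P-M =  3 → D
  i= 1: M-R = 21 → V
  i= 2: O-Z = 15 → P
  i= 3: E-O = 16 → Q
  i= 4: F-F =  0 → A
  i= 5: R-S = 25 → Z
  i= 6: J-G =  3 → D
  i= 7: U-Z = 21 → V
  i= 8: H-S = 15 → P
  i= 9: V-F = 16 → Q
  i=10: S-S =  0 → A
  i=11: J-K = 25 → Z
  i=12: Y-V =  3 → D
  i=13: H-M = 21 → V
  i=14: Y-J = 15 → P
  i=15: X-H = 16 → Q
  i=16: T-T =  0 → A
  i=17: H-I = 25 → Z
  i=18: T-Q =  3 → D
  i=19: D-I = 21 → V
  i=20: G-R = 15 → P
  i=21: A-K = 16 → Q
  i=22: H-H =  0 → A
  i=23: D-E = 25 → Z
  i=24: H-E =  3 → D
  i=25: D-I = 21 → V
  i=26: E-P = 15 → P
  i=27: P-Z = 16 → Q
  i=28: F-F =  0 → A
  i=29: E-F = 25 → Z
  i=30: F-C =  3 → D
  i=31: Y-D = 21 → V
  shifts repeat with period 6: DVPQAZ

DVPQAZ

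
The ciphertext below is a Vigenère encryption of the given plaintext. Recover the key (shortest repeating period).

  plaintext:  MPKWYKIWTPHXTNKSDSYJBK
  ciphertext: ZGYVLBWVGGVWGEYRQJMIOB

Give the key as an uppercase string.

NROZ

  i= 0: Z-M = 13 → N
  i= 1: G-P = 17 → R
  i= 2: Y-K = 14 → O
  i= 3: V-W = 25 → Z
  i= 4: L-Y = 13 → N
  i= 5: B-K = 17 → R
  i= 6: W-I = 14 → O
  i= 7: V-W = 25 → Z
  i= 8: G-T = 13 → N
  i= 9: G-P = 17 → R
  i=10: V-H = 14 → O
  i=11: W-X = 25 → Z
  i=12: G-T = 13 → N
  i=13: E-N = 17 → R
  i=14: Y-K = 14 → O
  i=15: R-S = 25 → Z
  i=16: Q-D = 13 → N
  i=17: J-S = 17 → R
  i=18: M-Y = 14 → O
  i=19: I-J = 25 → Z
  i=20: O-B = 13 → N
  i=21: B-K = 17 → R
  shifts repeat with period 4: NROZ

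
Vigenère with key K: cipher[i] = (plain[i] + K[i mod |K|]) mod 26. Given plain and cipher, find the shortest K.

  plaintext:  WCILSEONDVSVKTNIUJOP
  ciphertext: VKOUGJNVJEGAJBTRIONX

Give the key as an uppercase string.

ZIGJOF

  i= 0: V-W = 25 → Z
  i= 1: K-C =  8 → I
  i= 2: O-I =  6 → G
  i= 3: U-L =  9 → J
  i= 4: G-S = 14 → O
  i= 5: J-E =  5 → F
  i= 6: N-O = 25 → Z
  i= 7: V-N =  8 → I
  i= 8: J-D =  6 → G
  i= 9: E-V =  9 → J
  i=10: G-S = 14 → O
  i=11: A-V =  5 → F
  i=12: J-K = 25 → Z
  i=13: B-T =  8 → I
  i=14: T-N =  6 → G
  i=15: R-I =  9 → J
  i=16: I-U = 14 → O
  i=17: O-J =  5 → F
  i=18: N-O = 25 → Z
  i=19: X-P =  8 → I
  shifts repeat with period 6: ZIGJOF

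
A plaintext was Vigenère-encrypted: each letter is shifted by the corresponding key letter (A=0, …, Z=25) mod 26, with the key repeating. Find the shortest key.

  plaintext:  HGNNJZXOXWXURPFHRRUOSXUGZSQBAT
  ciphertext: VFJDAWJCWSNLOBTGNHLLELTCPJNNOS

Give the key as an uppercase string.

OZWQRXM

  i= 0: V-H = 14 → O
  i= 1: F-G = 25 → Z
  i= 2: J-N = 22 → W
  i= 3: D-N = 16 → Q
  i= 4: A-J = 17 → R
  i= 5: W-Z = 23 → X
  i= 6: J-X = 12 → M
  i= 7: C-O = 14 → O
  i= 8: W-X = 25 → Z
  i= 9: S-W = 22 → W
  i=10: N-X = 16 → Q
  i=11: L-U = 17 → R
  i=12: O-R = 23 → X
  i=13: B-P = 12 → M
  i=14: T-F = 14 → O
  i=15: G-H = 25 → Z
  i=16: N-R = 22 → W
  i=17: H-R = 16 → Q
  i=18: L-U = 17 → R
  i=19: L-O = 23 → X
  i=20: E-S = 12 → M
  i=21: L-X = 14 → O
  i=22: T-U = 25 → Z
  i=23: C-G = 22 → W
  i=24: P-Z = 16 → Q
  i=25: J-S = 17 → R
  i=26: N-Q = 23 → X
  i=27: N-B = 12 → M
  i=28: O-A = 14 → O
  i=29: S-T = 25 → Z
  shifts repeat with period 7: OZWQRXM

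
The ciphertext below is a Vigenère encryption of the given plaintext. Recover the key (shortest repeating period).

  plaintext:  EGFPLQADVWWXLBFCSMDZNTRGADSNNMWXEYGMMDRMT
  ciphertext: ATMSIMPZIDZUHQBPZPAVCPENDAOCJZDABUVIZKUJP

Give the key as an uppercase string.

WNHDXWP

  i= 0: A-E = 22 → W
  i= 1: T-G = 13 → N
  i= 2: M-F =  7 → H
  i= 3: S-P =  3 → D
  i= 4: I-L = 23 → X
  i= 5: M-Q = 22 → W
  i= 6: P-A = 15 → P
  i= 7: Z-D = 22 → W
  i= 8: I-V = 13 → N
  i= 9: D-W =  7 → H
  i=10: Z-W =  3 → D
  i=11: U-X = 23 → X
  i=12: H-L = 22 → W
  i=13: Q-B = 15 → P
  i=14: B-F = 22 → W
  i=15: P-C = 13 → N
  i=16: Z-S =  7 → H
  i=17: P-M =  3 → D
  i=18: A-D = 23 → X
  i=19: V-Z = 22 → W
  i=20: C-N = 15 → P
  i=21: P-T = 22 → W
  i=22: E-R = 13 → N
  i=23: N-G =  7 → H
  i=24: D-A =  3 → D
  i=25: A-D = 23 → X
  i=26: O-S = 22 → W
  i=27: C-N = 15 → P
  i=28: J-N = 22 → W
  i=29: Z-M = 13 → N
  i=30: D-W =  7 → H
  i=31: A-X =  3 → D
  i=32: B-E = 23 → X
  i=33: U-Y = 22 → W
  i=34: V-G = 15 → P
  i=35: I-M = 22 → W
  i=36: Z-M = 13 → N
  i=37: K-D =  7 → H
  i=38: U-R =  3 → D
  i=39: J-M = 23 → X
  i=40: P-T = 22 → W
  shifts repeat with period 7: WNHDXWP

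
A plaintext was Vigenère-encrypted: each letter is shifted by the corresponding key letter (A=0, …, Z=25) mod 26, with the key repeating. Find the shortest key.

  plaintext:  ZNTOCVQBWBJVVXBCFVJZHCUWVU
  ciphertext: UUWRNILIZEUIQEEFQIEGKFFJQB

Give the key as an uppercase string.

  i= 0: U-Z = 21 → V
  i= 1: U-N =  7 → H
  i= 2: W-T =  3 → D
  i= 3: R-O =  3 → D
  i= 4: N-C = 11 → L
  i= 5: I-V = 13 → N
  i= 6: L-Q = 21 → V
  i= 7: I-B =  7 → H
  i= 8: Z-W =  3 → D
  i= 9: E-B =  3 → D
  i=10: U-J = 11 → L
  i=11: I-V = 13 → N
  i=12: Q-V = 21 → V
  i=13: E-X =  7 → H
  i=14: E-B =  3 → D
  i=15: F-C =  3 → D
  i=16: Q-F = 11 → L
  i=17: I-V = 13 → N
  i=18: E-J = 21 → V
  i=19: G-Z =  7 → H
  i=20: K-H =  3 → D
  i=21: F-C =  3 → D
  i=22: F-U = 11 → L
  i=23: J-W = 13 → N
  i=24: Q-V = 21 → V
  i=25: B-U =  7 → H
  shifts repeat with period 6: VHDDLN

VHDDLN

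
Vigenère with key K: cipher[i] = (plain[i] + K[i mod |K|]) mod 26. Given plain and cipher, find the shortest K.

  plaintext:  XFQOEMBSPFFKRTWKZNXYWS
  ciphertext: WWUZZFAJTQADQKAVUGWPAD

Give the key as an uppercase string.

  i= 0: W-X = 25 → Z
  i= 1: W-F = 17 → R
  i= 2: U-Q =  4 → E
  i= 3: Z-O = 11 → L
  i= 4: Z-E = 21 → V
  i= 5: F-M = 19 → T
  i= 6: A-B = 25 → Z
  i= 7: J-S = 17 → R
  i= 8: T-P =  4 → E
  i= 9: Q-F = 11 → L
  i=10: A-F = 21 → V
  i=11: D-K = 19 → T
  i=12: Q-R = 25 → Z
  i=13: K-T = 17 → R
  i=14: A-W =  4 → E
  i=15: V-K = 11 → L
  i=16: U-Z = 21 → V
  i=17: G-N = 19 → T
  i=18: W-X = 25 → Z
  i=19: P-Y = 17 → R
  i=20: A-W =  4 → E
  i=21: D-S = 11 → L
  shifts repeat with period 6: ZRELVT

ZRELVT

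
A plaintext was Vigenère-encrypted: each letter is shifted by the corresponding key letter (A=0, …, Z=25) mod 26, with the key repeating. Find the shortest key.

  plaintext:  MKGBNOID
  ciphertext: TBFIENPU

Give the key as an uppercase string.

HRZ

  i= 0: T-M =  7 → H
  i= 1: B-K = 17 → R
  i= 2: F-G = 25 → Z
  i= 3: I-B =  7 → H
  i= 4: E-N = 17 → R
  i= 5: N-O = 25 → Z
  i= 6: P-I =  7 → H
  i= 7: U-D = 17 → R
  shifts repeat with period 3: HRZ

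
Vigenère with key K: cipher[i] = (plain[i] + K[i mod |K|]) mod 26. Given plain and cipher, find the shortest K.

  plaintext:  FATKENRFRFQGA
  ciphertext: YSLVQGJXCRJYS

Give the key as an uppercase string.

  i= 0: Y-F = 19 → T
  i= 1: S-A = 18 → S
  i= 2: L-T = 18 → S
  i= 3: V-K = 11 → L
  i= 4: Q-E = 12 → M
  i= 5: G-N = 19 → T
  i= 6: J-R = 18 → S
  i= 7: X-F = 18 → S
  i= 8: C-R = 11 → L
  i= 9: R-F = 12 → M
  i=10: J-Q = 19 → T
  i=11: Y-G = 18 → S
  i=12: S-A = 18 → S
  shifts repeat with period 5: TSSLM

TSSLM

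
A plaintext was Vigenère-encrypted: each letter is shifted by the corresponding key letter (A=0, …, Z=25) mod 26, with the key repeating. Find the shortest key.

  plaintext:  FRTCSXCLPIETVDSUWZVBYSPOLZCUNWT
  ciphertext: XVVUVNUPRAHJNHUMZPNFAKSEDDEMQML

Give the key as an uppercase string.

  i= 0: X-F = 18 → S
  i= 1: V-R =  4 → E
  i= 2: V-T =  2 → C
  i= 3: U-C = 18 → S
  i= 4: V-S =  3 → D
  i= 5: N-X = 16 → Q
  i= 6: U-C = 18 → S
  i= 7: P-L =  4 → E
  i= 8: R-P =  2 → C
  i= 9: A-I = 18 → S
  i=10: H-E =  3 → D
  i=11: J-T = 16 → Q
  i=12: N-V = 18 → S
  i=13: H-D =  4 → E
  i=14: U-S =  2 → C
  i=15: M-U = 18 → S
  i=16: Z-W =  3 → D
  i=17: P-Z = 16 → Q
  i=18: N-V = 18 → S
  i=19: F-B =  4 → E
  i=20: A-Y =  2 → C
  i=21: K-S = 18 → S
  i=22: S-P =  3 → D
  i=23: E-O = 16 → Q
  i=24: D-L = 18 → S
  i=25: D-Z =  4 → E
  i=26: E-C =  2 → C
  i=27: M-U = 18 → S
  i=28: Q-N =  3 → D
  i=29: M-W = 16 → Q
  i=30: L-T = 18 → S
  shifts repeat with period 6: SECSDQ

SECSDQ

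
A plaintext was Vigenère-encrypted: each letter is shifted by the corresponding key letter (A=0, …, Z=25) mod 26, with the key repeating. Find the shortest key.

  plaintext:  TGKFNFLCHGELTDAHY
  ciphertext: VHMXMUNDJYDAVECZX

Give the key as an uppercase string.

  i= 0: V-T =  2 → C
  i= 1: H-G =  1 → B
  i= 2: M-K =  2 → C
  i= 3: X-F = 18 → S
  i= 4: M-N = 25 → Z
  i= 5: U-F = 15 → P
  i= 6: N-L =  2 → C
  i= 7: D-C =  1 → B
  i= 8: J-H =  2 → C
  i= 9: Y-G = 18 → S
  i=10: D-E = 25 → Z
  i=11: A-L = 15 → P
  i=12: V-T =  2 → C
  i=13: E-D =  1 → B
  i=14: C-A =  2 → C
  i=15: Z-H = 18 → S
  i=16: X-Y = 25 → Z
  shifts repeat with period 6: CBCSZP

CBCSZP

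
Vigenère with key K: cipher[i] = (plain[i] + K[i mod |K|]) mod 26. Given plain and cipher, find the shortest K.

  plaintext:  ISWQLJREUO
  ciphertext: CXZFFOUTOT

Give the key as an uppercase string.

  i= 0: C-I = 20 → U
  i= 1: X-S =  5 → F
  i= 2: Z-W =  3 → D
  i= 3: F-Q = 15 → P
  i= 4: F-L = 20 → U
  i= 5: O-J =  5 → F
  i= 6: U-R =  3 → D
  i= 7: T-E = 15 → P
  i= 8: O-U = 20 → U
  i= 9: T-O =  5 → F
  shifts repeat with period 4: UFDP

UFDP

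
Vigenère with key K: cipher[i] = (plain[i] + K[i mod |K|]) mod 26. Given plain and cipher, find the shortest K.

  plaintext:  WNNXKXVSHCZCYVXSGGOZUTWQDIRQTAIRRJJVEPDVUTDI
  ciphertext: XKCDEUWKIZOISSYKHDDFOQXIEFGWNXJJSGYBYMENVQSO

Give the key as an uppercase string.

  i= 0: X-W =  1 → B
  i= 1: K-N = 23 → X
  i= 2: C-N = 15 → P
  i= 3: D-X =  6 → G
  i= 4: E-K = 20 → U
  i= 5: U-X = 23 → X
  i= 6: W-V =  1 → B
  i= 7: K-S = 18 → S
  i= 8: I-H =  1 → B
  i= 9: Z-C = 23 → X
  i=10: O-Z = 15 → P
  i=11: I-C =  6 → G
  i=12: S-Y = 20 → U
  i=13: S-V = 23 → X
  i=14: Y-X =  1 → B
  i=15: K-S = 18 → S
  i=16: H-G =  1 → B
  i=17: D-G = 23 → X
  i=18: D-O = 15 → P
  i=19: F-Z =  6 → G
  i=20: O-U = 20 → U
  i=21: Q-T = 23 → X
  i=22: X-W =  1 → B
  i=23: I-Q = 18 → S
  i=24: E-D =  1 → B
  i=25: F-I = 23 → X
  i=26: G-R = 15 → P
  i=27: W-Q =  6 → G
  i=28: N-T = 20 → U
  i=29: X-A = 23 → X
  i=30: J-I =  1 → B
  i=31: J-R = 18 → S
  i=32: S-R =  1 → B
  i=33: G-J = 23 → X
  i=34: Y-J = 15 → P
  i=35: B-V =  6 → G
  i=36: Y-E = 20 → U
  i=37: M-P = 23 → X
  i=38: E-D =  1 → B
  i=39: N-V = 18 → S
  i=40: V-U =  1 → B
  i=41: Q-T = 23 → X
  i=42: S-D = 15 → P
  i=43: O-I =  6 → G
  shifts repeat with period 8: BXPGUXBS

BXPGUXBS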